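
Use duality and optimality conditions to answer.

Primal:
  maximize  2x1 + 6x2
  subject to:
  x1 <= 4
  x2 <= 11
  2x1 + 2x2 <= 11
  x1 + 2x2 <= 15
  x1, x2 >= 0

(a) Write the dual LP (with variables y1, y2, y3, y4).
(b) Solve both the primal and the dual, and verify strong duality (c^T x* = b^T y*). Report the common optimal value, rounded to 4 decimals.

The standard primal-dual pair for 'max c^T x s.t. A x <= b, x >= 0' is:
  Dual:  min b^T y  s.t.  A^T y >= c,  y >= 0.

So the dual LP is:
  minimize  4y1 + 11y2 + 11y3 + 15y4
  subject to:
    y1 + 2y3 + y4 >= 2
    y2 + 2y3 + 2y4 >= 6
    y1, y2, y3, y4 >= 0

Solving the primal: x* = (0, 5.5).
  primal value c^T x* = 33.
Solving the dual: y* = (0, 0, 3, 0).
  dual value b^T y* = 33.
Strong duality: c^T x* = b^T y*. Confirmed.

33


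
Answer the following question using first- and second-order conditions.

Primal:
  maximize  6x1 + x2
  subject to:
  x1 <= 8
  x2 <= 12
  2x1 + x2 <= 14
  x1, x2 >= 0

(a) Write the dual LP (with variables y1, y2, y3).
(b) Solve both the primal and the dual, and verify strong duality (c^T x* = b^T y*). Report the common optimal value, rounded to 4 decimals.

The standard primal-dual pair for 'max c^T x s.t. A x <= b, x >= 0' is:
  Dual:  min b^T y  s.t.  A^T y >= c,  y >= 0.

So the dual LP is:
  minimize  8y1 + 12y2 + 14y3
  subject to:
    y1 + 2y3 >= 6
    y2 + y3 >= 1
    y1, y2, y3 >= 0

Solving the primal: x* = (7, 0).
  primal value c^T x* = 42.
Solving the dual: y* = (0, 0, 3).
  dual value b^T y* = 42.
Strong duality: c^T x* = b^T y*. Confirmed.

42


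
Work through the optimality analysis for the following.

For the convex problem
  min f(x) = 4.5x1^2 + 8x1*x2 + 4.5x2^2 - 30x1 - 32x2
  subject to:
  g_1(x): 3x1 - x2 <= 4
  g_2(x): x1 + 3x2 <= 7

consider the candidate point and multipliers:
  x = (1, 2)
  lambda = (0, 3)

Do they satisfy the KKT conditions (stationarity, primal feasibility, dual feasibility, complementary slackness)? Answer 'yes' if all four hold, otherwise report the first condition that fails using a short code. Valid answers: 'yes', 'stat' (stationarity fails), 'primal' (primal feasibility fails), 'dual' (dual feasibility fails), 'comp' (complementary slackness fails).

Gradient of f: grad f(x) = Q x + c = (-5, -6)
Constraint values g_i(x) = a_i^T x - b_i:
  g_1((1, 2)) = -3
  g_2((1, 2)) = 0
Stationarity residual: grad f(x) + sum_i lambda_i a_i = (-2, 3)
  -> stationarity FAILS
Primal feasibility (all g_i <= 0): OK
Dual feasibility (all lambda_i >= 0): OK
Complementary slackness (lambda_i * g_i(x) = 0 for all i): OK

Verdict: the first failing condition is stationarity -> stat.

stat


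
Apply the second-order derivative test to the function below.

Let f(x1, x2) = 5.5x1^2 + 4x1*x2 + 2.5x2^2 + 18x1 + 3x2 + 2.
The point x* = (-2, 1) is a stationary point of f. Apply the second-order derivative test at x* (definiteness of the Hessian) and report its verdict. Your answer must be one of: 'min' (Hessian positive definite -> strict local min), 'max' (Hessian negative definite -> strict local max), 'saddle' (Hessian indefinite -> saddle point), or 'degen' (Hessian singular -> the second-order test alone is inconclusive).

Compute the Hessian H = grad^2 f:
  H = [[11, 4], [4, 5]]
Verify stationarity: grad f(x*) = H x* + g = (0, 0).
Eigenvalues of H: 3, 13.
Both eigenvalues > 0, so H is positive definite -> x* is a strict local min.

min


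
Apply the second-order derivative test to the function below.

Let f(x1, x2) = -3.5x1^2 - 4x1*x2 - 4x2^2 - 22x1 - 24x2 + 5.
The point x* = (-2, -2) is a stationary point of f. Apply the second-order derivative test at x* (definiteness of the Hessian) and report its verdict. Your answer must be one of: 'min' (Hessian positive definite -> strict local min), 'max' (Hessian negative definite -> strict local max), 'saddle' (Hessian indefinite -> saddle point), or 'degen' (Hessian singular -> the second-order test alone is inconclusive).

Compute the Hessian H = grad^2 f:
  H = [[-7, -4], [-4, -8]]
Verify stationarity: grad f(x*) = H x* + g = (0, 0).
Eigenvalues of H: -11.5311, -3.4689.
Both eigenvalues < 0, so H is negative definite -> x* is a strict local max.

max


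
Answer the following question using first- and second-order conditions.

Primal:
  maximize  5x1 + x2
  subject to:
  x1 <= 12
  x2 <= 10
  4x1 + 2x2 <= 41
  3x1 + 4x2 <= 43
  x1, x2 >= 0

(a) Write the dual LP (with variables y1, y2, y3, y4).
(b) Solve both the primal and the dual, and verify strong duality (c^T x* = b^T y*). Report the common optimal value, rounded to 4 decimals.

The standard primal-dual pair for 'max c^T x s.t. A x <= b, x >= 0' is:
  Dual:  min b^T y  s.t.  A^T y >= c,  y >= 0.

So the dual LP is:
  minimize  12y1 + 10y2 + 41y3 + 43y4
  subject to:
    y1 + 4y3 + 3y4 >= 5
    y2 + 2y3 + 4y4 >= 1
    y1, y2, y3, y4 >= 0

Solving the primal: x* = (10.25, 0).
  primal value c^T x* = 51.25.
Solving the dual: y* = (0, 0, 1.25, 0).
  dual value b^T y* = 51.25.
Strong duality: c^T x* = b^T y*. Confirmed.

51.25


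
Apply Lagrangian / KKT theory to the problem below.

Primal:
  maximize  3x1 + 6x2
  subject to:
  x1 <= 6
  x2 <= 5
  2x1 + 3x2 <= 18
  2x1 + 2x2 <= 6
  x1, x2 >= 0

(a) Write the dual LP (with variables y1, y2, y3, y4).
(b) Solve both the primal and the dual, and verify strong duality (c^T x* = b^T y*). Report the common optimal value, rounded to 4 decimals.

The standard primal-dual pair for 'max c^T x s.t. A x <= b, x >= 0' is:
  Dual:  min b^T y  s.t.  A^T y >= c,  y >= 0.

So the dual LP is:
  minimize  6y1 + 5y2 + 18y3 + 6y4
  subject to:
    y1 + 2y3 + 2y4 >= 3
    y2 + 3y3 + 2y4 >= 6
    y1, y2, y3, y4 >= 0

Solving the primal: x* = (0, 3).
  primal value c^T x* = 18.
Solving the dual: y* = (0, 0, 0, 3).
  dual value b^T y* = 18.
Strong duality: c^T x* = b^T y*. Confirmed.

18


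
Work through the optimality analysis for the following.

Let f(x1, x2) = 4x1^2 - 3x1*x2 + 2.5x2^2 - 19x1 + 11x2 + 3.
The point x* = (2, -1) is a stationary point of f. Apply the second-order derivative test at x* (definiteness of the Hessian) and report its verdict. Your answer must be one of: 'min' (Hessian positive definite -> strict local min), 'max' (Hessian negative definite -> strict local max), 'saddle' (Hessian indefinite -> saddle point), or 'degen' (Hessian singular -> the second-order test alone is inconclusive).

Compute the Hessian H = grad^2 f:
  H = [[8, -3], [-3, 5]]
Verify stationarity: grad f(x*) = H x* + g = (0, 0).
Eigenvalues of H: 3.1459, 9.8541.
Both eigenvalues > 0, so H is positive definite -> x* is a strict local min.

min


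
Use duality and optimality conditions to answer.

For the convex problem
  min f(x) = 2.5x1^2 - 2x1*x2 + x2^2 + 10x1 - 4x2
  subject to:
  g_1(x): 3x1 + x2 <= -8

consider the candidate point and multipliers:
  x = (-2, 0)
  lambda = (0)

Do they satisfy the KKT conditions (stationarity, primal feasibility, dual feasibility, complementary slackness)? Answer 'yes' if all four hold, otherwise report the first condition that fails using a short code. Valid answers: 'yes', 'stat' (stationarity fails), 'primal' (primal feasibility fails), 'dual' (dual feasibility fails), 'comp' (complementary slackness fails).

Gradient of f: grad f(x) = Q x + c = (0, 0)
Constraint values g_i(x) = a_i^T x - b_i:
  g_1((-2, 0)) = 2
Stationarity residual: grad f(x) + sum_i lambda_i a_i = (0, 0)
  -> stationarity OK
Primal feasibility (all g_i <= 0): FAILS
Dual feasibility (all lambda_i >= 0): OK
Complementary slackness (lambda_i * g_i(x) = 0 for all i): OK

Verdict: the first failing condition is primal_feasibility -> primal.

primal


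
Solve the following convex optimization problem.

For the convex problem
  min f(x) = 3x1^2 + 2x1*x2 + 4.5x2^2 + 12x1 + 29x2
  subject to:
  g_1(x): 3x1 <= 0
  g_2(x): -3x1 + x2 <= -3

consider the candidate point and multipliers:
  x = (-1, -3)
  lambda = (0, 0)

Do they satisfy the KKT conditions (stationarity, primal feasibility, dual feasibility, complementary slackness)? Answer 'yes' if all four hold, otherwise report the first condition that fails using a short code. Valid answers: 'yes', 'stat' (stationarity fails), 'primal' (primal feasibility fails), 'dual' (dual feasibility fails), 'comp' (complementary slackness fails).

Gradient of f: grad f(x) = Q x + c = (0, 0)
Constraint values g_i(x) = a_i^T x - b_i:
  g_1((-1, -3)) = -3
  g_2((-1, -3)) = 3
Stationarity residual: grad f(x) + sum_i lambda_i a_i = (0, 0)
  -> stationarity OK
Primal feasibility (all g_i <= 0): FAILS
Dual feasibility (all lambda_i >= 0): OK
Complementary slackness (lambda_i * g_i(x) = 0 for all i): OK

Verdict: the first failing condition is primal_feasibility -> primal.

primal


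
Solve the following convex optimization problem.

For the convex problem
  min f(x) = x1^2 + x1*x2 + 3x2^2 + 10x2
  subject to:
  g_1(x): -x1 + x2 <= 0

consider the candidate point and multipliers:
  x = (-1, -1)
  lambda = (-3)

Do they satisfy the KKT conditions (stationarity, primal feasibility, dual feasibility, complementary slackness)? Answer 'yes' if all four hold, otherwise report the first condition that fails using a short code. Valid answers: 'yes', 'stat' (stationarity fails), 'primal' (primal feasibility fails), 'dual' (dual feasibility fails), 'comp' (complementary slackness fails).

Gradient of f: grad f(x) = Q x + c = (-3, 3)
Constraint values g_i(x) = a_i^T x - b_i:
  g_1((-1, -1)) = 0
Stationarity residual: grad f(x) + sum_i lambda_i a_i = (0, 0)
  -> stationarity OK
Primal feasibility (all g_i <= 0): OK
Dual feasibility (all lambda_i >= 0): FAILS
Complementary slackness (lambda_i * g_i(x) = 0 for all i): OK

Verdict: the first failing condition is dual_feasibility -> dual.

dual


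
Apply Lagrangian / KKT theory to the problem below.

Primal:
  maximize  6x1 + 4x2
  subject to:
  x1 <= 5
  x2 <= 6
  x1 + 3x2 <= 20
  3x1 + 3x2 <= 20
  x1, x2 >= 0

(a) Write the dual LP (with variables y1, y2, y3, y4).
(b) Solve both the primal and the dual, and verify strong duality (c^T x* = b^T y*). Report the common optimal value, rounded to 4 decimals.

The standard primal-dual pair for 'max c^T x s.t. A x <= b, x >= 0' is:
  Dual:  min b^T y  s.t.  A^T y >= c,  y >= 0.

So the dual LP is:
  minimize  5y1 + 6y2 + 20y3 + 20y4
  subject to:
    y1 + y3 + 3y4 >= 6
    y2 + 3y3 + 3y4 >= 4
    y1, y2, y3, y4 >= 0

Solving the primal: x* = (5, 1.6667).
  primal value c^T x* = 36.6667.
Solving the dual: y* = (2, 0, 0, 1.3333).
  dual value b^T y* = 36.6667.
Strong duality: c^T x* = b^T y*. Confirmed.

36.6667


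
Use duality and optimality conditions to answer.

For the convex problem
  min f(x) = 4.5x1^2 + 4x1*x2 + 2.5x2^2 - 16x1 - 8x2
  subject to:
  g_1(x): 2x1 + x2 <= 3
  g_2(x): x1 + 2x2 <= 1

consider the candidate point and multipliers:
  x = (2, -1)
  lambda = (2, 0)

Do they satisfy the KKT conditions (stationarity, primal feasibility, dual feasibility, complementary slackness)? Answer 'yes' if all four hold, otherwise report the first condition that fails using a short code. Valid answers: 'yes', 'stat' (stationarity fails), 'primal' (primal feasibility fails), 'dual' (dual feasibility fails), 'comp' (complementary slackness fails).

Gradient of f: grad f(x) = Q x + c = (-2, -5)
Constraint values g_i(x) = a_i^T x - b_i:
  g_1((2, -1)) = 0
  g_2((2, -1)) = -1
Stationarity residual: grad f(x) + sum_i lambda_i a_i = (2, -3)
  -> stationarity FAILS
Primal feasibility (all g_i <= 0): OK
Dual feasibility (all lambda_i >= 0): OK
Complementary slackness (lambda_i * g_i(x) = 0 for all i): OK

Verdict: the first failing condition is stationarity -> stat.

stat


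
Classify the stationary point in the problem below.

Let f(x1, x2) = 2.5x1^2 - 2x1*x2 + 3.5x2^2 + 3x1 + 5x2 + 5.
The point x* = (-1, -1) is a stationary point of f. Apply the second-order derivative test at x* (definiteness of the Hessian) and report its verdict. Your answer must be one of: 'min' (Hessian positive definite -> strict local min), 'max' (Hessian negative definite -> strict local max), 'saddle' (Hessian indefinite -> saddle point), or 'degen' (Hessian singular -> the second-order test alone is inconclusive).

Compute the Hessian H = grad^2 f:
  H = [[5, -2], [-2, 7]]
Verify stationarity: grad f(x*) = H x* + g = (0, 0).
Eigenvalues of H: 3.7639, 8.2361.
Both eigenvalues > 0, so H is positive definite -> x* is a strict local min.

min


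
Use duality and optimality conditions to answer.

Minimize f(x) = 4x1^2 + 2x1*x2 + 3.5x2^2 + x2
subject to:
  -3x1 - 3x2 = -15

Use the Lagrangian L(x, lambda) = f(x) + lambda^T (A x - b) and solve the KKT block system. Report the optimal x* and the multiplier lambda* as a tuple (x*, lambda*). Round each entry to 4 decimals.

Form the Lagrangian:
  L(x, lambda) = (1/2) x^T Q x + c^T x + lambda^T (A x - b)
Stationarity (grad_x L = 0): Q x + c + A^T lambda = 0.
Primal feasibility: A x = b.

This gives the KKT block system:
  [ Q   A^T ] [ x     ]   [-c ]
  [ A    0  ] [ lambda ] = [ b ]

Solving the linear system:
  x*      = (2.3636, 2.6364)
  lambda* = (8.0606)
  f(x*)   = 61.7727

x* = (2.3636, 2.6364), lambda* = (8.0606)


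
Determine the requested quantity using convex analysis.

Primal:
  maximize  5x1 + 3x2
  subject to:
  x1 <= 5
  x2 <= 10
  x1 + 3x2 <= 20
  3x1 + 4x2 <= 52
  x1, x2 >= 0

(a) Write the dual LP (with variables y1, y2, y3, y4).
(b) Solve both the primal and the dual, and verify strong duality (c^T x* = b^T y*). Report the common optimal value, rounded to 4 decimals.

The standard primal-dual pair for 'max c^T x s.t. A x <= b, x >= 0' is:
  Dual:  min b^T y  s.t.  A^T y >= c,  y >= 0.

So the dual LP is:
  minimize  5y1 + 10y2 + 20y3 + 52y4
  subject to:
    y1 + y3 + 3y4 >= 5
    y2 + 3y3 + 4y4 >= 3
    y1, y2, y3, y4 >= 0

Solving the primal: x* = (5, 5).
  primal value c^T x* = 40.
Solving the dual: y* = (4, 0, 1, 0).
  dual value b^T y* = 40.
Strong duality: c^T x* = b^T y*. Confirmed.

40


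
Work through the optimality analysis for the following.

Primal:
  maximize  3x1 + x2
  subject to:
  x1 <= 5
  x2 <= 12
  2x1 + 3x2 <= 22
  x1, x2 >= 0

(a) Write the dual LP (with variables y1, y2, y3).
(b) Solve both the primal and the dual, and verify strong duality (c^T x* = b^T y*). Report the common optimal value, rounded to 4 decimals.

The standard primal-dual pair for 'max c^T x s.t. A x <= b, x >= 0' is:
  Dual:  min b^T y  s.t.  A^T y >= c,  y >= 0.

So the dual LP is:
  minimize  5y1 + 12y2 + 22y3
  subject to:
    y1 + 2y3 >= 3
    y2 + 3y3 >= 1
    y1, y2, y3 >= 0

Solving the primal: x* = (5, 4).
  primal value c^T x* = 19.
Solving the dual: y* = (2.3333, 0, 0.3333).
  dual value b^T y* = 19.
Strong duality: c^T x* = b^T y*. Confirmed.

19


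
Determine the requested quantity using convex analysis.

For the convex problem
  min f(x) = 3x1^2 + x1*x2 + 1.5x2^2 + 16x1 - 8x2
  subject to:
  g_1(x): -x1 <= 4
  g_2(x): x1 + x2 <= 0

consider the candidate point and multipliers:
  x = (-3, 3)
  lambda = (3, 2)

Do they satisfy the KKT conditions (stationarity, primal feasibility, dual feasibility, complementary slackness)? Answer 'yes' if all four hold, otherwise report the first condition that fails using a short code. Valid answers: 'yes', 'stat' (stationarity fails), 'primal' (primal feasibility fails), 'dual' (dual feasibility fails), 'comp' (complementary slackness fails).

Gradient of f: grad f(x) = Q x + c = (1, -2)
Constraint values g_i(x) = a_i^T x - b_i:
  g_1((-3, 3)) = -1
  g_2((-3, 3)) = 0
Stationarity residual: grad f(x) + sum_i lambda_i a_i = (0, 0)
  -> stationarity OK
Primal feasibility (all g_i <= 0): OK
Dual feasibility (all lambda_i >= 0): OK
Complementary slackness (lambda_i * g_i(x) = 0 for all i): FAILS

Verdict: the first failing condition is complementary_slackness -> comp.

comp


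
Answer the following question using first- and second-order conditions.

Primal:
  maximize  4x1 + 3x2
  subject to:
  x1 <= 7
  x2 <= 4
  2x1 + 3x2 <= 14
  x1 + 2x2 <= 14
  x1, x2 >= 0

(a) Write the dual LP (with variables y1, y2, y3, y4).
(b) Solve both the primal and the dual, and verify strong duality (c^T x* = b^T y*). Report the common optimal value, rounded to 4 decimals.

The standard primal-dual pair for 'max c^T x s.t. A x <= b, x >= 0' is:
  Dual:  min b^T y  s.t.  A^T y >= c,  y >= 0.

So the dual LP is:
  minimize  7y1 + 4y2 + 14y3 + 14y4
  subject to:
    y1 + 2y3 + y4 >= 4
    y2 + 3y3 + 2y4 >= 3
    y1, y2, y3, y4 >= 0

Solving the primal: x* = (7, 0).
  primal value c^T x* = 28.
Solving the dual: y* = (0, 0, 2, 0).
  dual value b^T y* = 28.
Strong duality: c^T x* = b^T y*. Confirmed.

28


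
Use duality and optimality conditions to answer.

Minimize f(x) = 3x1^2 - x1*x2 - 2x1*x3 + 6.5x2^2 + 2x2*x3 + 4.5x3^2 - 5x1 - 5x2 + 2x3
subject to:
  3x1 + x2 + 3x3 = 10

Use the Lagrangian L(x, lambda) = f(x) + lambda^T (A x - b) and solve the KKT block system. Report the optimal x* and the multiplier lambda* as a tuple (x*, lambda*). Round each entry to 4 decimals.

Form the Lagrangian:
  L(x, lambda) = (1/2) x^T Q x + c^T x + lambda^T (A x - b)
Stationarity (grad_x L = 0): Q x + c + A^T lambda = 0.
Primal feasibility: A x = b.

This gives the KKT block system:
  [ Q   A^T ] [ x     ]   [-c ]
  [ A    0  ] [ lambda ] = [ b ]

Solving the linear system:
  x*      = (2.2775, 0.5907, 0.8589)
  lambda* = (-2.1189)
  f(x*)   = 4.2828

x* = (2.2775, 0.5907, 0.8589), lambda* = (-2.1189)


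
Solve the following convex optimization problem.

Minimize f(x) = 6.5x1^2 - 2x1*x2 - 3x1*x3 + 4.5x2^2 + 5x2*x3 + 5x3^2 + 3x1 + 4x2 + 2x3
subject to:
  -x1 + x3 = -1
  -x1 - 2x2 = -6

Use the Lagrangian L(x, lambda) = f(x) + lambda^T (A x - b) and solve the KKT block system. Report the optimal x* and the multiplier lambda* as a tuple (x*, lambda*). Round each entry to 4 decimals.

Form the Lagrangian:
  L(x, lambda) = (1/2) x^T Q x + c^T x + lambda^T (A x - b)
Stationarity (grad_x L = 0): Q x + c + A^T lambda = 0.
Primal feasibility: A x = b.

This gives the KKT block system:
  [ Q   A^T ] [ x     ]   [-c ]
  [ A    0  ] [ lambda ] = [ b ]

Solving the linear system:
  x*      = (0.3692, 2.8154, -0.6308)
  lambda* = (-8.6615, 12.7231)
  f(x*)   = 39.3923

x* = (0.3692, 2.8154, -0.6308), lambda* = (-8.6615, 12.7231)


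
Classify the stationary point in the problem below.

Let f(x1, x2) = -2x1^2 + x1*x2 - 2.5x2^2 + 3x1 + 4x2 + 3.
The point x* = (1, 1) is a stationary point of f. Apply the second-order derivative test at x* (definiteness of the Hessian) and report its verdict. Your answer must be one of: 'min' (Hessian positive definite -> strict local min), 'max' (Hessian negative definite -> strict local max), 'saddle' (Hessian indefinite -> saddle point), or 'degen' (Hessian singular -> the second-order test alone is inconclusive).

Compute the Hessian H = grad^2 f:
  H = [[-4, 1], [1, -5]]
Verify stationarity: grad f(x*) = H x* + g = (0, 0).
Eigenvalues of H: -5.618, -3.382.
Both eigenvalues < 0, so H is negative definite -> x* is a strict local max.

max


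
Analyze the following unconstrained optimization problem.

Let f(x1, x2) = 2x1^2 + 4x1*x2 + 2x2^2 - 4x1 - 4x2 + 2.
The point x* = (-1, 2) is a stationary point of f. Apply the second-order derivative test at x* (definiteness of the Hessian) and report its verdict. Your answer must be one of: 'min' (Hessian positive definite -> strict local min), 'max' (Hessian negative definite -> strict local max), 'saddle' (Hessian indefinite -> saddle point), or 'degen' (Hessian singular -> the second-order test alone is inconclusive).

Compute the Hessian H = grad^2 f:
  H = [[4, 4], [4, 4]]
Verify stationarity: grad f(x*) = H x* + g = (0, 0).
Eigenvalues of H: 0, 8.
H has a zero eigenvalue (singular; positive semidefinite but not definite), so H is neither positive definite, negative definite, nor indefinite. The second-order test alone is inconclusive -> degen.
(Indeed, f is constant along the null direction of H through x*, so x* is not a strict local extremum.)

degen


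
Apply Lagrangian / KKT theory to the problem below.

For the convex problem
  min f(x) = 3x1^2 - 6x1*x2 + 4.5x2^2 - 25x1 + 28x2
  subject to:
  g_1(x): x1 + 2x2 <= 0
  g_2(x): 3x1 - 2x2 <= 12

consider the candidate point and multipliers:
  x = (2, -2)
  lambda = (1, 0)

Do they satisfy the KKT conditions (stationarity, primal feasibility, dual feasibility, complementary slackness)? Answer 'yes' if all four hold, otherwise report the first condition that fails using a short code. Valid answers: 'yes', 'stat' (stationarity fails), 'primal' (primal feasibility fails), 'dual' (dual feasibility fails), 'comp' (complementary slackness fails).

Gradient of f: grad f(x) = Q x + c = (-1, -2)
Constraint values g_i(x) = a_i^T x - b_i:
  g_1((2, -2)) = -2
  g_2((2, -2)) = -2
Stationarity residual: grad f(x) + sum_i lambda_i a_i = (0, 0)
  -> stationarity OK
Primal feasibility (all g_i <= 0): OK
Dual feasibility (all lambda_i >= 0): OK
Complementary slackness (lambda_i * g_i(x) = 0 for all i): FAILS

Verdict: the first failing condition is complementary_slackness -> comp.

comp


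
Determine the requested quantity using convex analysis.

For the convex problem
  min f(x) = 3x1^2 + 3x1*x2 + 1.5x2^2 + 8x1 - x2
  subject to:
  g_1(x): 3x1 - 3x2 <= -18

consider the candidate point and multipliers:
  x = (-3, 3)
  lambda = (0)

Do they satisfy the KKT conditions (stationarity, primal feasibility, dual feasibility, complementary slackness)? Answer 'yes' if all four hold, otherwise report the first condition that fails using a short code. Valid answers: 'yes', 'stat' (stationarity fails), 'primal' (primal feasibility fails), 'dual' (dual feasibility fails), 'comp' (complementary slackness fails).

Gradient of f: grad f(x) = Q x + c = (-1, -1)
Constraint values g_i(x) = a_i^T x - b_i:
  g_1((-3, 3)) = 0
Stationarity residual: grad f(x) + sum_i lambda_i a_i = (-1, -1)
  -> stationarity FAILS
Primal feasibility (all g_i <= 0): OK
Dual feasibility (all lambda_i >= 0): OK
Complementary slackness (lambda_i * g_i(x) = 0 for all i): OK

Verdict: the first failing condition is stationarity -> stat.

stat


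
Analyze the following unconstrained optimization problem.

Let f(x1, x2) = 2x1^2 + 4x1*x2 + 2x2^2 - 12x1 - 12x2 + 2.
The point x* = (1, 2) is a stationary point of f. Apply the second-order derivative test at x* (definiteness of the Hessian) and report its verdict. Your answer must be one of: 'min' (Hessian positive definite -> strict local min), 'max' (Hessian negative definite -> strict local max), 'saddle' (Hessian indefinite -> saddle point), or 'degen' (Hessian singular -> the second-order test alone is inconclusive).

Compute the Hessian H = grad^2 f:
  H = [[4, 4], [4, 4]]
Verify stationarity: grad f(x*) = H x* + g = (0, 0).
Eigenvalues of H: 0, 8.
H has a zero eigenvalue (singular; positive semidefinite but not definite), so H is neither positive definite, negative definite, nor indefinite. The second-order test alone is inconclusive -> degen.
(Indeed, f is constant along the null direction of H through x*, so x* is not a strict local extremum.)

degen


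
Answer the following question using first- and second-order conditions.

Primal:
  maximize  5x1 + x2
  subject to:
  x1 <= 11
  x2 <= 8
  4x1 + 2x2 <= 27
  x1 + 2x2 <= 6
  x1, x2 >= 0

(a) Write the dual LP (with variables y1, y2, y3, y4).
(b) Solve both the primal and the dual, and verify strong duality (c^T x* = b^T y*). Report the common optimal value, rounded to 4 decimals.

The standard primal-dual pair for 'max c^T x s.t. A x <= b, x >= 0' is:
  Dual:  min b^T y  s.t.  A^T y >= c,  y >= 0.

So the dual LP is:
  minimize  11y1 + 8y2 + 27y3 + 6y4
  subject to:
    y1 + 4y3 + y4 >= 5
    y2 + 2y3 + 2y4 >= 1
    y1, y2, y3, y4 >= 0

Solving the primal: x* = (6, 0).
  primal value c^T x* = 30.
Solving the dual: y* = (0, 0, 0, 5).
  dual value b^T y* = 30.
Strong duality: c^T x* = b^T y*. Confirmed.

30


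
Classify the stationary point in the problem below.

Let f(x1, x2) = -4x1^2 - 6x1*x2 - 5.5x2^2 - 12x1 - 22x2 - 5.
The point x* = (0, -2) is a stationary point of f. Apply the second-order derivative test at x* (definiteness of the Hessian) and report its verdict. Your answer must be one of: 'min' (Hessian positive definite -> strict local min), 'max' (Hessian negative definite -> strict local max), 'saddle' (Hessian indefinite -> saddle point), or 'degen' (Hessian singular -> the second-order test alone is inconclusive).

Compute the Hessian H = grad^2 f:
  H = [[-8, -6], [-6, -11]]
Verify stationarity: grad f(x*) = H x* + g = (0, 0).
Eigenvalues of H: -15.6847, -3.3153.
Both eigenvalues < 0, so H is negative definite -> x* is a strict local max.

max


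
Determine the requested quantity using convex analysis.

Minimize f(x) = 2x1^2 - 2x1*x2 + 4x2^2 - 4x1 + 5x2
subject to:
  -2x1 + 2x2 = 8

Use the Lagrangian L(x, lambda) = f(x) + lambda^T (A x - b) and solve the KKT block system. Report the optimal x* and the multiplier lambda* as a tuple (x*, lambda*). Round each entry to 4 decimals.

Form the Lagrangian:
  L(x, lambda) = (1/2) x^T Q x + c^T x + lambda^T (A x - b)
Stationarity (grad_x L = 0): Q x + c + A^T lambda = 0.
Primal feasibility: A x = b.

This gives the KKT block system:
  [ Q   A^T ] [ x     ]   [-c ]
  [ A    0  ] [ lambda ] = [ b ]

Solving the linear system:
  x*      = (-3.125, 0.875)
  lambda* = (-9.125)
  f(x*)   = 44.9375

x* = (-3.125, 0.875), lambda* = (-9.125)


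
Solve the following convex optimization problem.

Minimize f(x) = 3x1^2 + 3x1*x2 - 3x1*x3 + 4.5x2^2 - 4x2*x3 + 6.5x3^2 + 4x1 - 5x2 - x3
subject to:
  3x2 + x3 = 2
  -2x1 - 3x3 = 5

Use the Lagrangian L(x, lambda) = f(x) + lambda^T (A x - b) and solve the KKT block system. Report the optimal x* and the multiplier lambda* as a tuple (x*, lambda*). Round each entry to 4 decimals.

Form the Lagrangian:
  L(x, lambda) = (1/2) x^T Q x + c^T x + lambda^T (A x - b)
Stationarity (grad_x L = 0): Q x + c + A^T lambda = 0.
Primal feasibility: A x = b.

This gives the KKT block system:
  [ Q   A^T ] [ x     ]   [-c ]
  [ A    0  ] [ lambda ] = [ b ]

Solving the linear system:
  x*      = (-1.8063, 0.8208, -0.4625)
  lambda* = (0.3939, -1.4941)
  f(x*)   = -2.0922

x* = (-1.8063, 0.8208, -0.4625), lambda* = (0.3939, -1.4941)


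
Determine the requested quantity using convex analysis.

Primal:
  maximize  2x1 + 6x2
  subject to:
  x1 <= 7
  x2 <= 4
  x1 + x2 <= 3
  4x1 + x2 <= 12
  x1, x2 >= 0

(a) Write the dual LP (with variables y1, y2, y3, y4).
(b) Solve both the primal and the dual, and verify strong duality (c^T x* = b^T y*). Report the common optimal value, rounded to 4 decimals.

The standard primal-dual pair for 'max c^T x s.t. A x <= b, x >= 0' is:
  Dual:  min b^T y  s.t.  A^T y >= c,  y >= 0.

So the dual LP is:
  minimize  7y1 + 4y2 + 3y3 + 12y4
  subject to:
    y1 + y3 + 4y4 >= 2
    y2 + y3 + y4 >= 6
    y1, y2, y3, y4 >= 0

Solving the primal: x* = (0, 3).
  primal value c^T x* = 18.
Solving the dual: y* = (0, 0, 6, 0).
  dual value b^T y* = 18.
Strong duality: c^T x* = b^T y*. Confirmed.

18


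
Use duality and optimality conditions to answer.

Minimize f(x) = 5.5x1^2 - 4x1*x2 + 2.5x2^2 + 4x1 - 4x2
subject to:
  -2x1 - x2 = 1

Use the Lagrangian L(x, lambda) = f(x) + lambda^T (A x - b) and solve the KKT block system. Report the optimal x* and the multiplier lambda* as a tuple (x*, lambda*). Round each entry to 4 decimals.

Form the Lagrangian:
  L(x, lambda) = (1/2) x^T Q x + c^T x + lambda^T (A x - b)
Stationarity (grad_x L = 0): Q x + c + A^T lambda = 0.
Primal feasibility: A x = b.

This gives the KKT block system:
  [ Q   A^T ] [ x     ]   [-c ]
  [ A    0  ] [ lambda ] = [ b ]

Solving the linear system:
  x*      = (-0.5532, 0.1064)
  lambda* = (-1.2553)
  f(x*)   = -0.6915

x* = (-0.5532, 0.1064), lambda* = (-1.2553)


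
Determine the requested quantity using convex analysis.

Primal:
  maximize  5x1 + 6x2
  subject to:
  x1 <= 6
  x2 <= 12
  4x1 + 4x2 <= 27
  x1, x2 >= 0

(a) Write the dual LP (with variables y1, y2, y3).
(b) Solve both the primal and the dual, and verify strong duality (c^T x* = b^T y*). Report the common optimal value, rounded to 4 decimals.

The standard primal-dual pair for 'max c^T x s.t. A x <= b, x >= 0' is:
  Dual:  min b^T y  s.t.  A^T y >= c,  y >= 0.

So the dual LP is:
  minimize  6y1 + 12y2 + 27y3
  subject to:
    y1 + 4y3 >= 5
    y2 + 4y3 >= 6
    y1, y2, y3 >= 0

Solving the primal: x* = (0, 6.75).
  primal value c^T x* = 40.5.
Solving the dual: y* = (0, 0, 1.5).
  dual value b^T y* = 40.5.
Strong duality: c^T x* = b^T y*. Confirmed.

40.5


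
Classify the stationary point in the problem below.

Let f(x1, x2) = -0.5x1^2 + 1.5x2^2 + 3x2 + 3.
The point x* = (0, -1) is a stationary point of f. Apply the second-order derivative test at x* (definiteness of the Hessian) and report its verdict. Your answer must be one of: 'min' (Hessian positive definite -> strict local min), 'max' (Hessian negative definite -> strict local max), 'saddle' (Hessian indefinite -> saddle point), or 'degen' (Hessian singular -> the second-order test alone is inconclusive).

Compute the Hessian H = grad^2 f:
  H = [[-1, 0], [0, 3]]
Verify stationarity: grad f(x*) = H x* + g = (0, 0).
Eigenvalues of H: -1, 3.
Eigenvalues have mixed signs, so H is indefinite -> x* is a saddle point.

saddle


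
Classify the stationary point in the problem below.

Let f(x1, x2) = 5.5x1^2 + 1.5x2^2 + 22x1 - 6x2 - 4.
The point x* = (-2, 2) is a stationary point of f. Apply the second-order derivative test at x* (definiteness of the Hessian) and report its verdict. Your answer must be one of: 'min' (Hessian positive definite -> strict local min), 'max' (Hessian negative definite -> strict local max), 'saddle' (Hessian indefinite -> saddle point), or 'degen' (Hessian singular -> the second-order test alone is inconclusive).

Compute the Hessian H = grad^2 f:
  H = [[11, 0], [0, 3]]
Verify stationarity: grad f(x*) = H x* + g = (0, 0).
Eigenvalues of H: 3, 11.
Both eigenvalues > 0, so H is positive definite -> x* is a strict local min.

min


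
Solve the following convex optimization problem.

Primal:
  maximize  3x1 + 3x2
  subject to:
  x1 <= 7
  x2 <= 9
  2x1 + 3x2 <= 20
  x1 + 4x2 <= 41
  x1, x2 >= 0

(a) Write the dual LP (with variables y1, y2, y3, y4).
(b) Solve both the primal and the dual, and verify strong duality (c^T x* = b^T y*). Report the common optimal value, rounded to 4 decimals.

The standard primal-dual pair for 'max c^T x s.t. A x <= b, x >= 0' is:
  Dual:  min b^T y  s.t.  A^T y >= c,  y >= 0.

So the dual LP is:
  minimize  7y1 + 9y2 + 20y3 + 41y4
  subject to:
    y1 + 2y3 + y4 >= 3
    y2 + 3y3 + 4y4 >= 3
    y1, y2, y3, y4 >= 0

Solving the primal: x* = (7, 2).
  primal value c^T x* = 27.
Solving the dual: y* = (1, 0, 1, 0).
  dual value b^T y* = 27.
Strong duality: c^T x* = b^T y*. Confirmed.

27


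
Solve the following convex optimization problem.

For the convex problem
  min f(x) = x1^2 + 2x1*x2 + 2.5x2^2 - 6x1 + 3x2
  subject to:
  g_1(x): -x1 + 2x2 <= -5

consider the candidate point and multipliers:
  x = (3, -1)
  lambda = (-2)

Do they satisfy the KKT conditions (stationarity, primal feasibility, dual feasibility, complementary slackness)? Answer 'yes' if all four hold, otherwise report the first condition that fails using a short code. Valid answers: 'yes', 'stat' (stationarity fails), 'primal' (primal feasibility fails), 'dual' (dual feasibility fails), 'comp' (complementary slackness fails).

Gradient of f: grad f(x) = Q x + c = (-2, 4)
Constraint values g_i(x) = a_i^T x - b_i:
  g_1((3, -1)) = 0
Stationarity residual: grad f(x) + sum_i lambda_i a_i = (0, 0)
  -> stationarity OK
Primal feasibility (all g_i <= 0): OK
Dual feasibility (all lambda_i >= 0): FAILS
Complementary slackness (lambda_i * g_i(x) = 0 for all i): OK

Verdict: the first failing condition is dual_feasibility -> dual.

dual


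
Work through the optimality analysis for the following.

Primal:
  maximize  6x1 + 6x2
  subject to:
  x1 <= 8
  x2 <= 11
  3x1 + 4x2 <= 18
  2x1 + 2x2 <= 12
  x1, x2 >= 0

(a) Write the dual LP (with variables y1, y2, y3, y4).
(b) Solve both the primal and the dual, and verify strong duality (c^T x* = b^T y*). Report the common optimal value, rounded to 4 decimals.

The standard primal-dual pair for 'max c^T x s.t. A x <= b, x >= 0' is:
  Dual:  min b^T y  s.t.  A^T y >= c,  y >= 0.

So the dual LP is:
  minimize  8y1 + 11y2 + 18y3 + 12y4
  subject to:
    y1 + 3y3 + 2y4 >= 6
    y2 + 4y3 + 2y4 >= 6
    y1, y2, y3, y4 >= 0

Solving the primal: x* = (6, 0).
  primal value c^T x* = 36.
Solving the dual: y* = (0, 0, 0, 3).
  dual value b^T y* = 36.
Strong duality: c^T x* = b^T y*. Confirmed.

36


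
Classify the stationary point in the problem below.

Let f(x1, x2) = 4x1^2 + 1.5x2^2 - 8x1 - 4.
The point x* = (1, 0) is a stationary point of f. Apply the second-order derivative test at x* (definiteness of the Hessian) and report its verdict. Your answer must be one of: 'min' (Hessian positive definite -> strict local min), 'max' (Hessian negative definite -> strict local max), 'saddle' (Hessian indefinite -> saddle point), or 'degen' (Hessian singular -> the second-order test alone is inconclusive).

Compute the Hessian H = grad^2 f:
  H = [[8, 0], [0, 3]]
Verify stationarity: grad f(x*) = H x* + g = (0, 0).
Eigenvalues of H: 3, 8.
Both eigenvalues > 0, so H is positive definite -> x* is a strict local min.

min


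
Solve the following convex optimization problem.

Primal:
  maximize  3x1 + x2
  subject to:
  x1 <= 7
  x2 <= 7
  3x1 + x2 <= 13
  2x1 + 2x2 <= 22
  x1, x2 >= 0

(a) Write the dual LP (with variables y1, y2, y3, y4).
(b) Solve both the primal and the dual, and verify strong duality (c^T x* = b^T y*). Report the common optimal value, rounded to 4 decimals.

The standard primal-dual pair for 'max c^T x s.t. A x <= b, x >= 0' is:
  Dual:  min b^T y  s.t.  A^T y >= c,  y >= 0.

So the dual LP is:
  minimize  7y1 + 7y2 + 13y3 + 22y4
  subject to:
    y1 + 3y3 + 2y4 >= 3
    y2 + y3 + 2y4 >= 1
    y1, y2, y3, y4 >= 0

Solving the primal: x* = (2, 7).
  primal value c^T x* = 13.
Solving the dual: y* = (0, 0, 1, 0).
  dual value b^T y* = 13.
Strong duality: c^T x* = b^T y*. Confirmed.

13


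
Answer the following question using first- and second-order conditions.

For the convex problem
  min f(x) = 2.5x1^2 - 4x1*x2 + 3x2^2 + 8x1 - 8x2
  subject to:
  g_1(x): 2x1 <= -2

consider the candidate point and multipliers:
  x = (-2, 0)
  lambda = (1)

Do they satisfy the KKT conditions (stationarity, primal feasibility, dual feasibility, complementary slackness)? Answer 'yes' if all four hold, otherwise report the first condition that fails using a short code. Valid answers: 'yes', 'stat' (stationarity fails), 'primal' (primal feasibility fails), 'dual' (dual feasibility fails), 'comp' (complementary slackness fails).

Gradient of f: grad f(x) = Q x + c = (-2, 0)
Constraint values g_i(x) = a_i^T x - b_i:
  g_1((-2, 0)) = -2
Stationarity residual: grad f(x) + sum_i lambda_i a_i = (0, 0)
  -> stationarity OK
Primal feasibility (all g_i <= 0): OK
Dual feasibility (all lambda_i >= 0): OK
Complementary slackness (lambda_i * g_i(x) = 0 for all i): FAILS

Verdict: the first failing condition is complementary_slackness -> comp.

comp


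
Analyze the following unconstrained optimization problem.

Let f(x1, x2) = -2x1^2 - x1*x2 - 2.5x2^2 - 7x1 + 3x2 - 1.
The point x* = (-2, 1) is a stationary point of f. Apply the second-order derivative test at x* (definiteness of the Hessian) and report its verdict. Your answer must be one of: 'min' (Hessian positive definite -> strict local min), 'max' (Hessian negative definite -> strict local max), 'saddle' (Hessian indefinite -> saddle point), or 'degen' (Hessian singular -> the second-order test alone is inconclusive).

Compute the Hessian H = grad^2 f:
  H = [[-4, -1], [-1, -5]]
Verify stationarity: grad f(x*) = H x* + g = (0, 0).
Eigenvalues of H: -5.618, -3.382.
Both eigenvalues < 0, so H is negative definite -> x* is a strict local max.

max


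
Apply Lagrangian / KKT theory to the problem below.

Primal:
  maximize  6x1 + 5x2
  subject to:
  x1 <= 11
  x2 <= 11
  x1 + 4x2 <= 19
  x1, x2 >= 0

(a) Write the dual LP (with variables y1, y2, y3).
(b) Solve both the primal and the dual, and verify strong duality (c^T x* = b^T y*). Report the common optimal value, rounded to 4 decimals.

The standard primal-dual pair for 'max c^T x s.t. A x <= b, x >= 0' is:
  Dual:  min b^T y  s.t.  A^T y >= c,  y >= 0.

So the dual LP is:
  minimize  11y1 + 11y2 + 19y3
  subject to:
    y1 + y3 >= 6
    y2 + 4y3 >= 5
    y1, y2, y3 >= 0

Solving the primal: x* = (11, 2).
  primal value c^T x* = 76.
Solving the dual: y* = (4.75, 0, 1.25).
  dual value b^T y* = 76.
Strong duality: c^T x* = b^T y*. Confirmed.

76


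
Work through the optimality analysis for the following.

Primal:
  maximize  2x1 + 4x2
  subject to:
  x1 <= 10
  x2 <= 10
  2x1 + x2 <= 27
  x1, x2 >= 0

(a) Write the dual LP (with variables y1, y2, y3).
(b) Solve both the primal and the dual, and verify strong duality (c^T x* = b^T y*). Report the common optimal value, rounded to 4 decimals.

The standard primal-dual pair for 'max c^T x s.t. A x <= b, x >= 0' is:
  Dual:  min b^T y  s.t.  A^T y >= c,  y >= 0.

So the dual LP is:
  minimize  10y1 + 10y2 + 27y3
  subject to:
    y1 + 2y3 >= 2
    y2 + y3 >= 4
    y1, y2, y3 >= 0

Solving the primal: x* = (8.5, 10).
  primal value c^T x* = 57.
Solving the dual: y* = (0, 3, 1).
  dual value b^T y* = 57.
Strong duality: c^T x* = b^T y*. Confirmed.

57


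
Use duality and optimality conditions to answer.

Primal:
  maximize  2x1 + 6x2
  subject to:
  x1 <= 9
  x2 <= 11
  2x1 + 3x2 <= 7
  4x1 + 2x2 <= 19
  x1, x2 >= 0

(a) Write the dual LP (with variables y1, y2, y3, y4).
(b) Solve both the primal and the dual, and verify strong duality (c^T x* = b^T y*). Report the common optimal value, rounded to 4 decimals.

The standard primal-dual pair for 'max c^T x s.t. A x <= b, x >= 0' is:
  Dual:  min b^T y  s.t.  A^T y >= c,  y >= 0.

So the dual LP is:
  minimize  9y1 + 11y2 + 7y3 + 19y4
  subject to:
    y1 + 2y3 + 4y4 >= 2
    y2 + 3y3 + 2y4 >= 6
    y1, y2, y3, y4 >= 0

Solving the primal: x* = (0, 2.3333).
  primal value c^T x* = 14.
Solving the dual: y* = (0, 0, 2, 0).
  dual value b^T y* = 14.
Strong duality: c^T x* = b^T y*. Confirmed.

14


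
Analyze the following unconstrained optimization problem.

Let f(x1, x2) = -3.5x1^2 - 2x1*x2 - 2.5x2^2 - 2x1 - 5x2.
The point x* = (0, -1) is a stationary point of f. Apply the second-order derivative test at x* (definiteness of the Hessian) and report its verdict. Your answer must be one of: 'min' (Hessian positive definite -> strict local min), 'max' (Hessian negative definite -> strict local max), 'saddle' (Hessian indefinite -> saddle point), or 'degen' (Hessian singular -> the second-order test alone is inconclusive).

Compute the Hessian H = grad^2 f:
  H = [[-7, -2], [-2, -5]]
Verify stationarity: grad f(x*) = H x* + g = (0, 0).
Eigenvalues of H: -8.2361, -3.7639.
Both eigenvalues < 0, so H is negative definite -> x* is a strict local max.

max


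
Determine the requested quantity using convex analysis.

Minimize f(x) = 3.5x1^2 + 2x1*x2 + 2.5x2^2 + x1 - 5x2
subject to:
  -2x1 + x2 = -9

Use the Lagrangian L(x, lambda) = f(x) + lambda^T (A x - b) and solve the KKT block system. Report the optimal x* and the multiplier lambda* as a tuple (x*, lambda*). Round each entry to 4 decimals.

Form the Lagrangian:
  L(x, lambda) = (1/2) x^T Q x + c^T x + lambda^T (A x - b)
Stationarity (grad_x L = 0): Q x + c + A^T lambda = 0.
Primal feasibility: A x = b.

This gives the KKT block system:
  [ Q   A^T ] [ x     ]   [-c ]
  [ A    0  ] [ lambda ] = [ b ]

Solving the linear system:
  x*      = (3.3429, -2.3143)
  lambda* = (9.8857)
  f(x*)   = 51.9429

x* = (3.3429, -2.3143), lambda* = (9.8857)


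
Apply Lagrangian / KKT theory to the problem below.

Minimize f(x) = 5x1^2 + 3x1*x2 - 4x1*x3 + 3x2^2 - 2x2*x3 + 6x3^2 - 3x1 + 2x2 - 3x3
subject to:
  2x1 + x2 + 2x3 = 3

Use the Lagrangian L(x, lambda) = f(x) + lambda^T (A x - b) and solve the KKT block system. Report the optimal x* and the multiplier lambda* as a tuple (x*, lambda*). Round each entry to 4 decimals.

Form the Lagrangian:
  L(x, lambda) = (1/2) x^T Q x + c^T x + lambda^T (A x - b)
Stationarity (grad_x L = 0): Q x + c + A^T lambda = 0.
Primal feasibility: A x = b.

This gives the KKT block system:
  [ Q   A^T ] [ x     ]   [-c ]
  [ A    0  ] [ lambda ] = [ b ]

Solving the linear system:
  x*      = (0.9534, -0.354, 0.7236)
  lambda* = (-1.2888)
  f(x*)   = -0.9363

x* = (0.9534, -0.354, 0.7236), lambda* = (-1.2888)
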